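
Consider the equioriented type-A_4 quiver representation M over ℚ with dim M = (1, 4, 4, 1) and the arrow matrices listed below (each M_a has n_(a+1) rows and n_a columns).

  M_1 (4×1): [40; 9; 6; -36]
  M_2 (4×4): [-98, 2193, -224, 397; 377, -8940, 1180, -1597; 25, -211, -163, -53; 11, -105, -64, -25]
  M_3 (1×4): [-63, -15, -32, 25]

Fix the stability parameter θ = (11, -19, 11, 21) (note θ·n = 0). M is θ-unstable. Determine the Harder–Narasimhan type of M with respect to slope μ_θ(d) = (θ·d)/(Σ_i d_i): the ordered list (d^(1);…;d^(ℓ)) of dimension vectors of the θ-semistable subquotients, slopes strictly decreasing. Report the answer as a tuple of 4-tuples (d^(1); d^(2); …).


Via rank(M_{q-1}∘⋯∘M_p): M ≅ I[1,3], I[2,3]^2, I[2,4].
μ_θ-semistable layers: μ^(1)=21; μ^(2)=11; μ^(3)=-4; μ^(4)=-19

((0, 0, 0, 1); (0, 0, 4, 0); (1, 1, 0, 0); (0, 3, 0, 0))


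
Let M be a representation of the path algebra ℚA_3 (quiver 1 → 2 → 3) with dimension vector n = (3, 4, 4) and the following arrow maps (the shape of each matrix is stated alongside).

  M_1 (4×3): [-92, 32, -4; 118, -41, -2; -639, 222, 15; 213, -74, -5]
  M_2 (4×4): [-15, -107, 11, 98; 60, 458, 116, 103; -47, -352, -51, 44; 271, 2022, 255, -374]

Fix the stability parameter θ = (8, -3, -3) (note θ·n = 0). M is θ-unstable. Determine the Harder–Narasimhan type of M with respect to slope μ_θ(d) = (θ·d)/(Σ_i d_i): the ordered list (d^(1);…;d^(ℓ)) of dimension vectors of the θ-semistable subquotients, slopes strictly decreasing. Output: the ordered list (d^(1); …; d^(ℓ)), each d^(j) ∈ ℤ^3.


Via rank(M_{q-1}∘⋯∘M_p): M ≅ I[1,1], I[1,3]^2, I[2,2], I[2,3], I[3,3].
μ_θ-semistable layers: μ^(1)=8; μ^(2)=2/3; μ^(3)=-3

((1, 0, 0); (2, 2, 2); (0, 2, 2))


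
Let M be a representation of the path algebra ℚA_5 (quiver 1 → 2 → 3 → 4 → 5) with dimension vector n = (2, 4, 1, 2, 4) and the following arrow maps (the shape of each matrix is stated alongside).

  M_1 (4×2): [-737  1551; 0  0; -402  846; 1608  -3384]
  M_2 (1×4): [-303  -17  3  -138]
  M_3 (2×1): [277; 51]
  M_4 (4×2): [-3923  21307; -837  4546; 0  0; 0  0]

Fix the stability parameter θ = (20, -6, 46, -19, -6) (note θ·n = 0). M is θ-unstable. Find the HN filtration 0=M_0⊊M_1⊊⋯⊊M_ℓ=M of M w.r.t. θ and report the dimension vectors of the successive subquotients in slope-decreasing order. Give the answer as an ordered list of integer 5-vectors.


Interval decomposition of M: I[1,1], I[1,5], I[2,2]^3, I[4,5], I[5,5]^2.
HN type (ℓ=4): μ^(1)=20; μ^(2)=7; μ^(3)=-6; μ^(4)=-19

((1, 0, 0, 0, 0); (1, 1, 1, 1, 1); (0, 3, 0, 0, 3); (0, 0, 0, 1, 0))


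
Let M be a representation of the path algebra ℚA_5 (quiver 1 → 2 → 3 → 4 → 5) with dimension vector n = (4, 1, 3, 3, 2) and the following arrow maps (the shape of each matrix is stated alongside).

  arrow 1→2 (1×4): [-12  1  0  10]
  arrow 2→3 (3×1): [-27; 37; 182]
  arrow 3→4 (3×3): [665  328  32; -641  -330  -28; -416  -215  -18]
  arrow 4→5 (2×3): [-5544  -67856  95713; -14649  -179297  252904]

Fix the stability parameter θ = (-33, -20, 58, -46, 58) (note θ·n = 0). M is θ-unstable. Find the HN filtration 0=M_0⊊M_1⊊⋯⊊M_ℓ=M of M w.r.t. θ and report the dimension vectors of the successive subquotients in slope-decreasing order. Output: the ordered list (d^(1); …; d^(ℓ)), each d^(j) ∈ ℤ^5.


Via rank(M_{q-1}∘⋯∘M_p): M ≅ I[1,1]^3, I[1,5], I[3,3], I[3,4], I[4,5].
μ_θ-semistable layers: μ^(1)=58; μ^(2)=6; μ^(3)=-20; μ^(4)=-33; μ^(5)=-46

((0, 0, 1, 0, 2); (0, 0, 2, 2, 0); (0, 1, 0, 0, 0); (4, 0, 0, 0, 0); (0, 0, 0, 1, 0))


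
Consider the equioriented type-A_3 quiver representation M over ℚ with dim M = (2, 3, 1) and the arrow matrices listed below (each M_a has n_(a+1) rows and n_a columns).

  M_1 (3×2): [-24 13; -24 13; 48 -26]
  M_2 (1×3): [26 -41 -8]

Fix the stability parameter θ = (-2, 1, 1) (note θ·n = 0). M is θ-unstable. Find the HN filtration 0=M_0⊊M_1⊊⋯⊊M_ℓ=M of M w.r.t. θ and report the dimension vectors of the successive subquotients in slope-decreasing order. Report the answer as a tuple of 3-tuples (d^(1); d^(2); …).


Via rank(M_{q-1}∘⋯∘M_p): M ≅ I[1,1], I[1,3], I[2,2]^2.
μ_θ-semistable layers: μ^(1)=1; μ^(2)=-2

((0, 3, 1); (2, 0, 0))


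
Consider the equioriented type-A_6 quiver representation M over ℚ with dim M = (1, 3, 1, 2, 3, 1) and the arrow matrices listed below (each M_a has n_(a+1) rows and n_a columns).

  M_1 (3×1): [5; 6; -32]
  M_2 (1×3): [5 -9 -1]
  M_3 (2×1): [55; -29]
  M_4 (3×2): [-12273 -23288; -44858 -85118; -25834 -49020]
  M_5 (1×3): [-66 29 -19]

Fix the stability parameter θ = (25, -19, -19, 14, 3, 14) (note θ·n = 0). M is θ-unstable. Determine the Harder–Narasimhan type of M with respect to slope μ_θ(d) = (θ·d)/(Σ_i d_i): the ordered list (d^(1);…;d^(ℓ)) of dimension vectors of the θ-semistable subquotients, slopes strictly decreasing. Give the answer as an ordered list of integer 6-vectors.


Via rank(M_{q-1}∘⋯∘M_p): M ≅ I[1,6], I[2,2]^2, I[4,5], I[5,5].
μ_θ-semistable layers: μ^(1)=14; μ^(2)=17/2; μ^(3)=3; μ^(4)=-13/3; μ^(5)=-19

((0, 0, 0, 0, 0, 1); (0, 0, 0, 2, 2, 0); (0, 0, 0, 0, 1, 0); (1, 1, 1, 0, 0, 0); (0, 2, 0, 0, 0, 0))


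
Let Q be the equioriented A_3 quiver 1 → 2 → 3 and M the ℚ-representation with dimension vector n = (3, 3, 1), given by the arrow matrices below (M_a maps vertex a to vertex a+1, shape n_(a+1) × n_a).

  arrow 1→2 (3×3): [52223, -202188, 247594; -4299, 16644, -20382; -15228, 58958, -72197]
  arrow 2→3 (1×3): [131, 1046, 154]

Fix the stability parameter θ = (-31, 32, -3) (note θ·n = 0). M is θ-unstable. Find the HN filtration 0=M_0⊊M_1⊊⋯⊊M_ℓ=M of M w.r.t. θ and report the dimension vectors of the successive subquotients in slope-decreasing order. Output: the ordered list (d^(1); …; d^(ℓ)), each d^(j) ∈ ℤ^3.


Via rank(M_{q-1}∘⋯∘M_p): M ≅ I[1,1], I[1,2], I[1,3], I[2,2].
μ_θ-semistable layers: μ^(1)=32; μ^(2)=29/2; μ^(3)=-31

((0, 2, 0); (0, 1, 1); (3, 0, 0))


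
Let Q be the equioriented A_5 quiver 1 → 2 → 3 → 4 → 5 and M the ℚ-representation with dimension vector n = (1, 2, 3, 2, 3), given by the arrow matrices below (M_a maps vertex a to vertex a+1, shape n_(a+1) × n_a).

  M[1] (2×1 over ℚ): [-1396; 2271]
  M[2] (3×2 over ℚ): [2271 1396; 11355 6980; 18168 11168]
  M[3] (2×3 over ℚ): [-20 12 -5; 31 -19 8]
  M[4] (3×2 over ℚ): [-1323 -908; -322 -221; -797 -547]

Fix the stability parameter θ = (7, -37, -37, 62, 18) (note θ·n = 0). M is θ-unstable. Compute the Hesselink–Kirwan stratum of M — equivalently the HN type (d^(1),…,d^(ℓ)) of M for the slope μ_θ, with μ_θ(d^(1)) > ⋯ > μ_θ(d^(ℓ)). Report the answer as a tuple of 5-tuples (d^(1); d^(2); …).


Barcode: M ≅ I[1,2], I[2,3], I[3,5]^2, I[5,5]. HN layers by μ_θ (4 steps, strictly decreasing):
  μ^(1)=40; μ^(2)=18; μ^(3)=-15; μ^(4)=-37

((0, 0, 0, 2, 2); (0, 0, 0, 0, 1); (1, 1, 0, 0, 0); (0, 1, 3, 0, 0))


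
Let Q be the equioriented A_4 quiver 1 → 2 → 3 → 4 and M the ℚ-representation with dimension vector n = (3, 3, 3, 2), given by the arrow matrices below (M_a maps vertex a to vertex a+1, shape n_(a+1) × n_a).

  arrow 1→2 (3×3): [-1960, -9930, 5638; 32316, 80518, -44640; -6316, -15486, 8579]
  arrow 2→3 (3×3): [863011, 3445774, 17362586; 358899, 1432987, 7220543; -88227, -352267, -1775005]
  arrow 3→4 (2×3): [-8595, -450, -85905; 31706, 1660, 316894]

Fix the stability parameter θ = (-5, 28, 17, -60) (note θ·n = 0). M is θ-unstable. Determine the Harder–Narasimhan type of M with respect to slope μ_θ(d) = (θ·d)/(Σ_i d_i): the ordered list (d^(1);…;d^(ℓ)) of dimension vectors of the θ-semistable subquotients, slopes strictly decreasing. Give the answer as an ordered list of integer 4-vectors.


Interval decomposition of M: I[1,3]^2, I[1,4], I[4,4].
HN type (ℓ=3): μ^(1)=45/2; μ^(2)=-5; μ^(3)=-60

((0, 2, 2, 0); (3, 1, 1, 1); (0, 0, 0, 1))


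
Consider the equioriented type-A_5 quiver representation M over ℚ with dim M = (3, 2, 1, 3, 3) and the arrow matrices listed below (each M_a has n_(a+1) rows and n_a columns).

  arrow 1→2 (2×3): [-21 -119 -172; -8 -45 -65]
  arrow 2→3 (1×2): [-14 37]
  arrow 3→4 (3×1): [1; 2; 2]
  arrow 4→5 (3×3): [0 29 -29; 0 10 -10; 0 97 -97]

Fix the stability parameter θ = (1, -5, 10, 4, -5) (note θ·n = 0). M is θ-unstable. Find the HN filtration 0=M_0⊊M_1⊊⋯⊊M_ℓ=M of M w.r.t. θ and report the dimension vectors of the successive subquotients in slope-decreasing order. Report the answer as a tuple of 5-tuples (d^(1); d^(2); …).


Barcode: M ≅ I[1,1], I[1,2], I[1,4], I[4,4], I[4,5], I[5,5]^2. HN layers by μ_θ (6 steps, strictly decreasing):
  μ^(1)=7; μ^(2)=4; μ^(3)=1; μ^(4)=-1/2; μ^(5)=-2; μ^(6)=-5

((0, 0, 1, 1, 0); (0, 0, 0, 1, 0); (1, 0, 0, 0, 0); (0, 0, 0, 1, 1); (2, 2, 0, 0, 0); (0, 0, 0, 0, 2))


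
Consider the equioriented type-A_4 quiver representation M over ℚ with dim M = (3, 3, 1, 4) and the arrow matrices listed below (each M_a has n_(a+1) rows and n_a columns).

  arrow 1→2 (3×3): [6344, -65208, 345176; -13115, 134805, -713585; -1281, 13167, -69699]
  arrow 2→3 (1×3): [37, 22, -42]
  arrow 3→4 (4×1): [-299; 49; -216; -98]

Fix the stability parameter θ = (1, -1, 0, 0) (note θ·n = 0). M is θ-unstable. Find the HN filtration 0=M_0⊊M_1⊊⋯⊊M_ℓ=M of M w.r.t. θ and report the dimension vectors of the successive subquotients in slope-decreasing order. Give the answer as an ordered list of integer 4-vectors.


Interval decomposition of M: I[1,1]^2, I[1,2], I[2,2], I[2,4], I[4,4]^3.
HN type (ℓ=3): μ^(1)=1; μ^(2)=0; μ^(3)=-1

((2, 0, 0, 0); (1, 1, 1, 4); (0, 2, 0, 0))


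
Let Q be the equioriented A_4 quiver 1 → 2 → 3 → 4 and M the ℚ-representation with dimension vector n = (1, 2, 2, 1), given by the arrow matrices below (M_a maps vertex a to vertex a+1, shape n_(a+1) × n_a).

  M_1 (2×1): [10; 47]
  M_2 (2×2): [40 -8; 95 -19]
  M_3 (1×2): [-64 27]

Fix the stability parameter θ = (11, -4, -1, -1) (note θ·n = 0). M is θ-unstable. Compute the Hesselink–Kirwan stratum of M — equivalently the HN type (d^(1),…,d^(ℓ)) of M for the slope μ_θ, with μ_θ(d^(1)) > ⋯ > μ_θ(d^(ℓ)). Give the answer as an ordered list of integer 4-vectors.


Barcode: M ≅ I[1,4], I[2,2], I[3,3]. HN layers by μ_θ (3 steps, strictly decreasing):
  μ^(1)=5/4; μ^(2)=-1; μ^(3)=-4

((1, 1, 1, 1); (0, 0, 1, 0); (0, 1, 0, 0))


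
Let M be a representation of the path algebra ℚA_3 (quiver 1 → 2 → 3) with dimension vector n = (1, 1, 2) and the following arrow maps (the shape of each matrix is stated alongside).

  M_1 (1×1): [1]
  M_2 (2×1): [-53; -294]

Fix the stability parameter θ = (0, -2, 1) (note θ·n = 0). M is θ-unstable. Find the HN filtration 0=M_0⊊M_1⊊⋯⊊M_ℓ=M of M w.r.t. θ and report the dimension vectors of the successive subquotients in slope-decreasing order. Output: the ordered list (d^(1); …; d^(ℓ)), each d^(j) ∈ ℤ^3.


Interval decomposition of M: I[1,3], I[3,3].
HN type (ℓ=2): μ^(1)=1; μ^(2)=-1

((0, 0, 2); (1, 1, 0))


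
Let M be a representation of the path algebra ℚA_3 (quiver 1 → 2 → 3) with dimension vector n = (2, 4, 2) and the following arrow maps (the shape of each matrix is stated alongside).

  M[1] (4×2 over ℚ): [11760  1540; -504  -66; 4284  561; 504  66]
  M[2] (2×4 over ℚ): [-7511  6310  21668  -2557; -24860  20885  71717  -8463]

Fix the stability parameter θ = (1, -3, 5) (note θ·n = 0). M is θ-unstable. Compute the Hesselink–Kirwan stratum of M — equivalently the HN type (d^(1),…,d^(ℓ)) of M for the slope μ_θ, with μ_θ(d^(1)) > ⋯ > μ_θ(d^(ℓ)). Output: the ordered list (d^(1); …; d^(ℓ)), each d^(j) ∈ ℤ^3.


Interval decomposition of M: I[1,1], I[1,3], I[2,2]^2, I[2,3].
HN type (ℓ=4): μ^(1)=5; μ^(2)=1; μ^(3)=-1; μ^(4)=-3

((0, 0, 2); (1, 0, 0); (1, 1, 0); (0, 3, 0))


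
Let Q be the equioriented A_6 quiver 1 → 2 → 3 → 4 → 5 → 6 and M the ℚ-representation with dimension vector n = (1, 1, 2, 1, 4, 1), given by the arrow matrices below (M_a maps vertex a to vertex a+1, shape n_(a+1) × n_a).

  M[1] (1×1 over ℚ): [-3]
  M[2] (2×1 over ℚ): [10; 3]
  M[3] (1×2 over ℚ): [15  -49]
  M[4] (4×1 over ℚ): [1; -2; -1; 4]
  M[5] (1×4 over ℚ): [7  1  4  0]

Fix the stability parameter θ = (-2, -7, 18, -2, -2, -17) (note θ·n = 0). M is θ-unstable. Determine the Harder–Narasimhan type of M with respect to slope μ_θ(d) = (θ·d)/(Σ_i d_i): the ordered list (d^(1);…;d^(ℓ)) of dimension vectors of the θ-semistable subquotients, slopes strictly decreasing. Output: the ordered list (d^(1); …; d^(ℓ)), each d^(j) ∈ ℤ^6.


Barcode: M ≅ I[1,6], I[3,3], I[5,5]^3. HN layers by μ_θ (4 steps, strictly decreasing):
  μ^(1)=18; μ^(2)=-3/4; μ^(3)=-2; μ^(4)=-9/2

((0, 0, 1, 0, 0, 0); (0, 0, 1, 1, 1, 1); (0, 0, 0, 0, 3, 0); (1, 1, 0, 0, 0, 0))


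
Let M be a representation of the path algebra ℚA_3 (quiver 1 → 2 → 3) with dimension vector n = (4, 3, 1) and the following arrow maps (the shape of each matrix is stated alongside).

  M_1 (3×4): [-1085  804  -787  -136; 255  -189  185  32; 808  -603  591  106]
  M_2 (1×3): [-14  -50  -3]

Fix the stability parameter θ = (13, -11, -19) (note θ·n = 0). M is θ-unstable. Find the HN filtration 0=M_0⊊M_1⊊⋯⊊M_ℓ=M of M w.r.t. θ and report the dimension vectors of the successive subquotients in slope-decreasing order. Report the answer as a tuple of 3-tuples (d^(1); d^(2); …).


Barcode: M ≅ I[1,1], I[1,2]^2, I[1,3]. HN layers by μ_θ (3 steps, strictly decreasing):
  μ^(1)=13; μ^(2)=1; μ^(3)=-17/3

((1, 0, 0); (2, 2, 0); (1, 1, 1))


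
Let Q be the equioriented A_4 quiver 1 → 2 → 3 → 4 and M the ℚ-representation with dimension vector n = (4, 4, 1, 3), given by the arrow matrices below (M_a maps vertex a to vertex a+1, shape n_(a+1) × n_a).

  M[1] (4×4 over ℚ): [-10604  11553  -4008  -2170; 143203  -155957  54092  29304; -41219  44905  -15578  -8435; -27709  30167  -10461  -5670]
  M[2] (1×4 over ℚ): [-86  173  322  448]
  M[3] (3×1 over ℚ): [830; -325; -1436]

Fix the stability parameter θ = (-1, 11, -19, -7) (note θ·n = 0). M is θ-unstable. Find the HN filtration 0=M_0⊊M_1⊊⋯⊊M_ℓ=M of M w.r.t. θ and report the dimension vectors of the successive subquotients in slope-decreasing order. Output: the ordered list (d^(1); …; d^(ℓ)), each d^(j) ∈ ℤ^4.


Barcode: M ≅ I[1,2]^3, I[1,4], I[4,4]^2. HN layers by μ_θ (4 steps, strictly decreasing):
  μ^(1)=11; μ^(2)=-1; μ^(3)=-4; μ^(4)=-7

((0, 3, 0, 0); (3, 0, 0, 0); (1, 1, 1, 1); (0, 0, 0, 2))


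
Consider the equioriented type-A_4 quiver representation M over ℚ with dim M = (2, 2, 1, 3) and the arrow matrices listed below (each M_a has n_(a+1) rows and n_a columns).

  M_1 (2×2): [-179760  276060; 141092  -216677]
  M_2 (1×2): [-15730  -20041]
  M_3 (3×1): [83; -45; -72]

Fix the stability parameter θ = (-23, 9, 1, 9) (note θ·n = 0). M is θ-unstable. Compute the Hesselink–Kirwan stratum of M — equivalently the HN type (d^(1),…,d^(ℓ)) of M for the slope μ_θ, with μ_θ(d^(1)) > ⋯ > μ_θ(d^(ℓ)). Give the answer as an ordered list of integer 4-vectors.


Via rank(M_{q-1}∘⋯∘M_p): M ≅ I[1,1], I[1,4], I[2,2], I[4,4]^2.
μ_θ-semistable layers: μ^(1)=9; μ^(2)=5; μ^(3)=-23

((0, 1, 0, 3); (0, 1, 1, 0); (2, 0, 0, 0))


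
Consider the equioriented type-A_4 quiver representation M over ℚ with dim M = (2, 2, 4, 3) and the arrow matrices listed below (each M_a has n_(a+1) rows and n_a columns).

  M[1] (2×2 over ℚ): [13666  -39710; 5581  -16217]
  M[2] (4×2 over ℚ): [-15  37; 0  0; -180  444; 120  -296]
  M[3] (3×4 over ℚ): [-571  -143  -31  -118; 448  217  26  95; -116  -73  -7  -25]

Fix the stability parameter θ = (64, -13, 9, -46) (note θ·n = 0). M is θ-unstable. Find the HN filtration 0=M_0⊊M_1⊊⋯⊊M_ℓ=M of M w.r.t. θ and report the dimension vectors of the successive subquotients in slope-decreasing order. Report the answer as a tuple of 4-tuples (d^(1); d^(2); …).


Barcode: M ≅ I[1,2], I[1,4], I[3,3], I[3,4]^2. HN layers by μ_θ (4 steps, strictly decreasing):
  μ^(1)=51/2; μ^(2)=9; μ^(3)=7/2; μ^(4)=-37/2

((1, 1, 0, 0); (0, 0, 1, 0); (1, 1, 1, 1); (0, 0, 2, 2))


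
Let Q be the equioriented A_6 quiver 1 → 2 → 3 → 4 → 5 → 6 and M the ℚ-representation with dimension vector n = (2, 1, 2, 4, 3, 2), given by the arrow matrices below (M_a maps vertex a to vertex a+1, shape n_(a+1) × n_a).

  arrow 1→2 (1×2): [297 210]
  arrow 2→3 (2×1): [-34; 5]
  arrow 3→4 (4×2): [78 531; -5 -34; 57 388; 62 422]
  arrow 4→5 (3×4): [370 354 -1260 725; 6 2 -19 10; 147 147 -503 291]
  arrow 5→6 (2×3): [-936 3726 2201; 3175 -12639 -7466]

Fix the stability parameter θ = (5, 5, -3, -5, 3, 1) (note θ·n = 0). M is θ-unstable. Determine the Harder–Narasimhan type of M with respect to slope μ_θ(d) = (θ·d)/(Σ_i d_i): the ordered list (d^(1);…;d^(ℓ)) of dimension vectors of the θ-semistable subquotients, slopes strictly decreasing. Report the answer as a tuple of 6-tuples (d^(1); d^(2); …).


Via rank(M_{q-1}∘⋯∘M_p): M ≅ I[1,1], I[1,6], I[3,6], I[4,4], I[4,5].
μ_θ-semistable layers: μ^(1)=5; μ^(2)=3; μ^(3)=2; μ^(4)=1/2; μ^(5)=-4; μ^(6)=-5

((1, 0, 0, 0, 0, 0); (0, 0, 0, 0, 1, 0); (0, 0, 0, 0, 2, 2); (1, 1, 1, 1, 0, 0); (0, 0, 1, 1, 0, 0); (0, 0, 0, 2, 0, 0))


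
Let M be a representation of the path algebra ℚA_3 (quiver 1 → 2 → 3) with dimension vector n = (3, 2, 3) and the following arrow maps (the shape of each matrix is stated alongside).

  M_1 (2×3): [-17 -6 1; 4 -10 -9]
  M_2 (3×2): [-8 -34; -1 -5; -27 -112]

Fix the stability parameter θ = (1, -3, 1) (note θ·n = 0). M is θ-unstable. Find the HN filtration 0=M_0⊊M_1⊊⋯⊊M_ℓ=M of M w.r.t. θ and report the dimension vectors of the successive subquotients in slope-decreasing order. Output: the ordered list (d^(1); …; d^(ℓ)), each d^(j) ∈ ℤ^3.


Via rank(M_{q-1}∘⋯∘M_p): M ≅ I[1,1], I[1,3]^2, I[3,3].
μ_θ-semistable layers: μ^(1)=1; μ^(2)=-1

((1, 0, 3); (2, 2, 0))


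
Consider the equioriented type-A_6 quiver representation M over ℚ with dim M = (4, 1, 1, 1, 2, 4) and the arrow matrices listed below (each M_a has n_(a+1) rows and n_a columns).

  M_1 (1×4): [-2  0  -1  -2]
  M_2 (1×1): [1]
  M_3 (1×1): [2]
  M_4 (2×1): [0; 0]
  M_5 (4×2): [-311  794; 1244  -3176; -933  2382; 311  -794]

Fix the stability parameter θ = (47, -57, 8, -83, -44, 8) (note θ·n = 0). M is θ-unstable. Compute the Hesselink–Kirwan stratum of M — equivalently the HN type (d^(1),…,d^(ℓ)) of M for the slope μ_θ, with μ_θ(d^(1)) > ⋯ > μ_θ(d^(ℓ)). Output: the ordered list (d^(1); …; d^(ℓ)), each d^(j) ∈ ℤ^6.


Interval decomposition of M: I[1,1]^3, I[1,4], I[5,5], I[5,6], I[6,6]^3.
HN type (ℓ=4): μ^(1)=47; μ^(2)=8; μ^(3)=-85/4; μ^(4)=-44

((3, 0, 0, 0, 0, 0); (0, 0, 0, 0, 0, 4); (1, 1, 1, 1, 0, 0); (0, 0, 0, 0, 2, 0))


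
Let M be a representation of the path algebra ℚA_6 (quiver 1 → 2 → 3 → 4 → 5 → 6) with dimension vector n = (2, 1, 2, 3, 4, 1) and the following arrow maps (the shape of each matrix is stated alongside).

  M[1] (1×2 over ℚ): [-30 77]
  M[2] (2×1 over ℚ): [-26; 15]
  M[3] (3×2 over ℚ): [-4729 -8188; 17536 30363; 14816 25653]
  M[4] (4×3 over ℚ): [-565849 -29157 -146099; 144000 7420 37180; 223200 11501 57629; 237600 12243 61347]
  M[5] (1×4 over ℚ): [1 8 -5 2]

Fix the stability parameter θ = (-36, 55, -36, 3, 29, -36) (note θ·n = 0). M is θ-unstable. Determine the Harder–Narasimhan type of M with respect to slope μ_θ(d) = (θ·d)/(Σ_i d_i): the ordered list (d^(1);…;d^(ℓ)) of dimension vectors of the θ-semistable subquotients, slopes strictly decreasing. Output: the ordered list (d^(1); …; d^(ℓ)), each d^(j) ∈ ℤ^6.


Via rank(M_{q-1}∘⋯∘M_p): M ≅ I[1,1], I[1,4], I[3,6], I[4,5], I[5,5]^2.
μ_θ-semistable layers: μ^(1)=29; μ^(2)=22/3; μ^(3)=3; μ^(4)=-4/3; μ^(5)=-36

((0, 0, 0, 0, 3, 0); (0, 1, 1, 1, 0, 0); (0, 0, 0, 1, 0, 0); (0, 0, 0, 1, 1, 1); (2, 0, 1, 0, 0, 0))


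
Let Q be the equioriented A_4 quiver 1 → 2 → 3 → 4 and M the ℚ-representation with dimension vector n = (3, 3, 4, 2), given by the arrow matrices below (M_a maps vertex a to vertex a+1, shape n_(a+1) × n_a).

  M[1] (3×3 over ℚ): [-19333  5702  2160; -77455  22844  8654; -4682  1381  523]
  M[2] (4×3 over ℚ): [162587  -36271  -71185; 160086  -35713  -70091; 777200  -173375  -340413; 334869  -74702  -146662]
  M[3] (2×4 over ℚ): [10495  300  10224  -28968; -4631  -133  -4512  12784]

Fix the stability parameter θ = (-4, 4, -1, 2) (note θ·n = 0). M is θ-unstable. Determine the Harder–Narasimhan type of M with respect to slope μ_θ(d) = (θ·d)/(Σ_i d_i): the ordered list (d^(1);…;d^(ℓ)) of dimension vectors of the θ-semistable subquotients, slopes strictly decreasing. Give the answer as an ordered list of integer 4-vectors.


Interval decomposition of M: I[1,1], I[1,4]^2, I[2,2], I[3,3]^2.
HN type (ℓ=5): μ^(1)=4; μ^(2)=2; μ^(3)=3/2; μ^(4)=-1; μ^(5)=-4

((0, 1, 0, 0); (0, 0, 0, 2); (0, 2, 2, 0); (0, 0, 2, 0); (3, 0, 0, 0))


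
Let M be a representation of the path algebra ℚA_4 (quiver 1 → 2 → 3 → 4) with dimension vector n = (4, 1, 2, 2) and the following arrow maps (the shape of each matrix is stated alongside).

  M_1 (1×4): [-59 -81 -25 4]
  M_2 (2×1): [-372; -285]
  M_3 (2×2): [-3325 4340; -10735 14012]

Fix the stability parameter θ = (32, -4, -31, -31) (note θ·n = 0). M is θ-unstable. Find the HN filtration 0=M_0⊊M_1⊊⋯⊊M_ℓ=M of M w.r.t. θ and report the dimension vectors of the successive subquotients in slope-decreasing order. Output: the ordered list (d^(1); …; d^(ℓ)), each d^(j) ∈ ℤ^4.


Via rank(M_{q-1}∘⋯∘M_p): M ≅ I[1,1]^3, I[1,3], I[3,4], I[4,4].
μ_θ-semistable layers: μ^(1)=32; μ^(2)=-1; μ^(3)=-31

((3, 0, 0, 0); (1, 1, 1, 0); (0, 0, 1, 2))


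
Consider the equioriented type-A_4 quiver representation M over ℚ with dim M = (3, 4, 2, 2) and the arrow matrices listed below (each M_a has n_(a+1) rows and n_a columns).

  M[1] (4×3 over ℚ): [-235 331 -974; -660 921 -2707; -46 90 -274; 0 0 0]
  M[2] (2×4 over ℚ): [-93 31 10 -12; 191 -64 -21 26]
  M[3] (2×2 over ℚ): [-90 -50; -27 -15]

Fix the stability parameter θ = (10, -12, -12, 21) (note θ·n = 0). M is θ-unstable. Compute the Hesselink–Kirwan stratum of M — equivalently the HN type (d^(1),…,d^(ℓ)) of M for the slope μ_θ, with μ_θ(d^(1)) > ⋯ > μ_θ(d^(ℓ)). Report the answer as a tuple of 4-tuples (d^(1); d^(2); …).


Via rank(M_{q-1}∘⋯∘M_p): M ≅ I[1,2], I[1,3], I[1,4], I[2,2], I[4,4].
μ_θ-semistable layers: μ^(1)=21; μ^(2)=-1; μ^(3)=-14/3; μ^(4)=-12

((0, 0, 0, 2); (1, 1, 0, 0); (2, 2, 2, 0); (0, 1, 0, 0))


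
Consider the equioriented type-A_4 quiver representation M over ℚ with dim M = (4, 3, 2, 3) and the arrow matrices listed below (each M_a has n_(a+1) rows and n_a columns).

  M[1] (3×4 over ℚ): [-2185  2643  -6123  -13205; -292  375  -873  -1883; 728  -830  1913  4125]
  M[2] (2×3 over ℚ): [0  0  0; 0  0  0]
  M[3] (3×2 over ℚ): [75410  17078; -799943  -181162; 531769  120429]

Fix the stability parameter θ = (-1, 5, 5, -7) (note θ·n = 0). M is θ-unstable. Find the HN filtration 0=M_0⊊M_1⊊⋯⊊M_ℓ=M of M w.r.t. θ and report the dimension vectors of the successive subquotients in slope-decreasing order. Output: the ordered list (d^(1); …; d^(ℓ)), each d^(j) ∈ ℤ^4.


Via rank(M_{q-1}∘⋯∘M_p): M ≅ I[1,1], I[1,2]^3, I[3,4]^2, I[4,4].
μ_θ-semistable layers: μ^(1)=5; μ^(2)=-1; μ^(3)=-7

((0, 3, 0, 0); (4, 0, 2, 2); (0, 0, 0, 1))


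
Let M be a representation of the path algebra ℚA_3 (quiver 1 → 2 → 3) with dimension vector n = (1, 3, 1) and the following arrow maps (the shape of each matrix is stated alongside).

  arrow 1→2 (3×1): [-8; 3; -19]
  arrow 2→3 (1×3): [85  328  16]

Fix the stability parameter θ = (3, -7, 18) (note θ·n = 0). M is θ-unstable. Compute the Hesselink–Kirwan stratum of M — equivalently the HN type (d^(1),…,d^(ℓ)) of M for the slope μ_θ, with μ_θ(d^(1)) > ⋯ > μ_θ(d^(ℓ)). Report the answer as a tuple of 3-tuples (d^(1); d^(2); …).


Barcode: M ≅ I[1,2], I[2,2], I[2,3]. HN layers by μ_θ (3 steps, strictly decreasing):
  μ^(1)=18; μ^(2)=-2; μ^(3)=-7

((0, 0, 1); (1, 1, 0); (0, 2, 0))


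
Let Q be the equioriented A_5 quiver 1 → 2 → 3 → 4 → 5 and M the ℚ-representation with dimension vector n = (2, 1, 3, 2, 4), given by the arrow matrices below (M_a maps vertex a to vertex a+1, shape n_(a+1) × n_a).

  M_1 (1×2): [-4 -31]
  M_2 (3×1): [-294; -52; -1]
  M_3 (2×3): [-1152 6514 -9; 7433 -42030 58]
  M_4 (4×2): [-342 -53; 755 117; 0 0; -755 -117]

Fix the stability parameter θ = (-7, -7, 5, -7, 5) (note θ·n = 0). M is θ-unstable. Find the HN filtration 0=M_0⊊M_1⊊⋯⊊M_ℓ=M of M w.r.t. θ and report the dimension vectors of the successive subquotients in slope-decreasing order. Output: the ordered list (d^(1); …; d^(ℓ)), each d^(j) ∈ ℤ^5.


Barcode: M ≅ I[1,1], I[1,5], I[3,3], I[3,5], I[5,5]^2. HN layers by μ_θ (3 steps, strictly decreasing):
  μ^(1)=5; μ^(2)=-1; μ^(3)=-7

((0, 0, 1, 0, 4); (0, 0, 2, 2, 0); (2, 1, 0, 0, 0))


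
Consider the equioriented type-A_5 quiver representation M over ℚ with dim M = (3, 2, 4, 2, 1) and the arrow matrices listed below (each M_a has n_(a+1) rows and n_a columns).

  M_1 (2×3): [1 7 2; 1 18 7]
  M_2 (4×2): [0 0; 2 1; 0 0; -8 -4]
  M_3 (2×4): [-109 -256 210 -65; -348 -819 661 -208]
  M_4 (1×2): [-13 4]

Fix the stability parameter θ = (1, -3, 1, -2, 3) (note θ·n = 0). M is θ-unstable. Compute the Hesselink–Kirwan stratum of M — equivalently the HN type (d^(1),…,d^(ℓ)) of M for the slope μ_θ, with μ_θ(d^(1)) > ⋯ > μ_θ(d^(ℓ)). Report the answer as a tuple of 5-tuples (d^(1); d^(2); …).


Barcode: M ≅ I[1,1], I[1,2], I[1,4], I[3,3]^2, I[3,5]. HN layers by μ_θ (4 steps, strictly decreasing):
  μ^(1)=3; μ^(2)=1; μ^(3)=-1/2; μ^(4)=-1

((0, 0, 0, 0, 1); (1, 0, 2, 0, 0); (0, 0, 2, 2, 0); (2, 2, 0, 0, 0))


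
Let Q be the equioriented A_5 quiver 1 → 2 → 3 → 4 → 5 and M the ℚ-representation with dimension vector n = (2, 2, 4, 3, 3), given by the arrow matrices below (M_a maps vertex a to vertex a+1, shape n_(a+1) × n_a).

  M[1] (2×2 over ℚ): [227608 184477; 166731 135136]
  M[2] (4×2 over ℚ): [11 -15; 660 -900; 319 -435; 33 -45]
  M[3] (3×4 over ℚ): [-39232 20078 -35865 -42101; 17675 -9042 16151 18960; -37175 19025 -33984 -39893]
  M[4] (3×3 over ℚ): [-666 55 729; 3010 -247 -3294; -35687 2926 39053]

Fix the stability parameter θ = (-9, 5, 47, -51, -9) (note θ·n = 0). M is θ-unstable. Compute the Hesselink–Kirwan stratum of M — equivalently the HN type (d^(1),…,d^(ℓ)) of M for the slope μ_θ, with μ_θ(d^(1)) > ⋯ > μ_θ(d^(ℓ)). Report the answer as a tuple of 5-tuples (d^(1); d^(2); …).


Barcode: M ≅ I[1,2], I[1,5], I[3,3], I[3,5]^2. HN layers by μ_θ (5 steps, strictly decreasing):
  μ^(1)=47; μ^(2)=5; μ^(3)=-2; μ^(4)=-13/3; μ^(5)=-9

((0, 0, 1, 0, 0); (0, 1, 0, 0, 0); (0, 1, 1, 1, 1); (0, 0, 2, 2, 2); (2, 0, 0, 0, 0))


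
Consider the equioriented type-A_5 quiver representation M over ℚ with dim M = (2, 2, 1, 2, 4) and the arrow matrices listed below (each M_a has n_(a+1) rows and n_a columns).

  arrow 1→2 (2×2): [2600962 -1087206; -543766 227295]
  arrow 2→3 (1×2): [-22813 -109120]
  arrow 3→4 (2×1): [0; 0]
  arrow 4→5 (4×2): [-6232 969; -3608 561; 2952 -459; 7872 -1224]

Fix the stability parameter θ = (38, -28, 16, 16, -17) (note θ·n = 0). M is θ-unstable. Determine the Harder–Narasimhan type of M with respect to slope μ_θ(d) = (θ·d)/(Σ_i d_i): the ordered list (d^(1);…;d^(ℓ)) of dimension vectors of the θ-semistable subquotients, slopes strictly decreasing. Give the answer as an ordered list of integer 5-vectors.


Via rank(M_{q-1}∘⋯∘M_p): M ≅ I[1,2], I[1,3], I[4,4], I[4,5], I[5,5]^3.
μ_θ-semistable layers: μ^(1)=16; μ^(2)=5; μ^(3)=-1/2; μ^(4)=-17

((0, 0, 1, 1, 0); (2, 2, 0, 0, 0); (0, 0, 0, 1, 1); (0, 0, 0, 0, 3))


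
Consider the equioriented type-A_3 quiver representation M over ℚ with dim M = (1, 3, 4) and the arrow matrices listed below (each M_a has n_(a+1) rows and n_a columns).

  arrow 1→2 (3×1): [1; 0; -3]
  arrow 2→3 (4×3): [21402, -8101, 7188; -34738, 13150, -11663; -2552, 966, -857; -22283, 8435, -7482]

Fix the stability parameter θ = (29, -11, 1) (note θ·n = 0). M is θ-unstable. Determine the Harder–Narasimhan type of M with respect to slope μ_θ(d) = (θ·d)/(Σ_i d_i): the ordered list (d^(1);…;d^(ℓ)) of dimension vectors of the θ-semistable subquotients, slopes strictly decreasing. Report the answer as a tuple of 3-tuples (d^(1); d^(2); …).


Barcode: M ≅ I[1,3], I[2,3]^2, I[3,3]. HN layers by μ_θ (3 steps, strictly decreasing):
  μ^(1)=19/3; μ^(2)=1; μ^(3)=-11

((1, 1, 1); (0, 0, 3); (0, 2, 0))


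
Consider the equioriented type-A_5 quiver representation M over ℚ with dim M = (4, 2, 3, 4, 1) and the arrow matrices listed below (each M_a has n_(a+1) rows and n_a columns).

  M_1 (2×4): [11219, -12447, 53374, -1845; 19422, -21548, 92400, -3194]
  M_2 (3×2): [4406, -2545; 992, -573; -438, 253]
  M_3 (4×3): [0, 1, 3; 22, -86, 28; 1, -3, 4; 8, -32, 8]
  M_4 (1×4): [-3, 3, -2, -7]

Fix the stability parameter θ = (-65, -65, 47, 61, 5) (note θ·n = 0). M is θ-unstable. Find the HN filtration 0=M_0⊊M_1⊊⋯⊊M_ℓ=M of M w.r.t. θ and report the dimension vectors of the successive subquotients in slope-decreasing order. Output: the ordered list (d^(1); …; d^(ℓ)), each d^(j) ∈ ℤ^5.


Interval decomposition of M: I[1,1]^2, I[1,3], I[1,5], I[3,4], I[4,4]^2.
HN type (ℓ=4): μ^(1)=61; μ^(2)=47; μ^(3)=113/3; μ^(4)=-65

((0, 0, 0, 3, 0); (0, 0, 2, 0, 0); (0, 0, 1, 1, 1); (4, 2, 0, 0, 0))


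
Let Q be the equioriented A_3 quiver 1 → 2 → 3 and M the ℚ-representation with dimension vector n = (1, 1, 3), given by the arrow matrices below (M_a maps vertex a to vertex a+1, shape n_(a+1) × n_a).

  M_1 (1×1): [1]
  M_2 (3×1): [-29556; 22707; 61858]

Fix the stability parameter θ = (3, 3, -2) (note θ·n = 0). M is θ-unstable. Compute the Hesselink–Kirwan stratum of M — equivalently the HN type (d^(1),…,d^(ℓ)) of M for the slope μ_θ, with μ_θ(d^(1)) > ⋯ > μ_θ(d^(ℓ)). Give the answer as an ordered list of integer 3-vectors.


Barcode: M ≅ I[1,3], I[3,3]^2. HN layers by μ_θ (2 steps, strictly decreasing):
  μ^(1)=4/3; μ^(2)=-2

((1, 1, 1); (0, 0, 2))


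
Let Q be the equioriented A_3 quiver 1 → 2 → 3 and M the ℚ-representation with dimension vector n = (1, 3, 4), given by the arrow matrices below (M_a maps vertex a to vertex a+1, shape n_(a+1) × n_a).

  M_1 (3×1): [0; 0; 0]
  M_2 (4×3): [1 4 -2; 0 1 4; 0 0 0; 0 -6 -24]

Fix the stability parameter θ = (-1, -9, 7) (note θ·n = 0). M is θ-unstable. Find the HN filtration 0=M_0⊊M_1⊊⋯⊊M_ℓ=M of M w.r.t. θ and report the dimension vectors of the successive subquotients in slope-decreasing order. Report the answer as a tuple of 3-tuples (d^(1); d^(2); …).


Interval decomposition of M: I[1,1], I[2,2], I[2,3]^2, I[3,3]^2.
HN type (ℓ=3): μ^(1)=7; μ^(2)=-1; μ^(3)=-9

((0, 0, 4); (1, 0, 0); (0, 3, 0))


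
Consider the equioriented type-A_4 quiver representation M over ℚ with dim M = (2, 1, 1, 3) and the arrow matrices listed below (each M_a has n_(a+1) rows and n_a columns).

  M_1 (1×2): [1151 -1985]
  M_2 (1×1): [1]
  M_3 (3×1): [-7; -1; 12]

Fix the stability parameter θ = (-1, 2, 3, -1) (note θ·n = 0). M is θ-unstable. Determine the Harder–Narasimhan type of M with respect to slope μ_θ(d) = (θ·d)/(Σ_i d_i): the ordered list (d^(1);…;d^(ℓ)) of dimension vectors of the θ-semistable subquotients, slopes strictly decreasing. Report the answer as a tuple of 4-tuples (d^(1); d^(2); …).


Interval decomposition of M: I[1,1], I[1,4], I[4,4]^2.
HN type (ℓ=2): μ^(1)=4/3; μ^(2)=-1

((0, 1, 1, 1); (2, 0, 0, 2))


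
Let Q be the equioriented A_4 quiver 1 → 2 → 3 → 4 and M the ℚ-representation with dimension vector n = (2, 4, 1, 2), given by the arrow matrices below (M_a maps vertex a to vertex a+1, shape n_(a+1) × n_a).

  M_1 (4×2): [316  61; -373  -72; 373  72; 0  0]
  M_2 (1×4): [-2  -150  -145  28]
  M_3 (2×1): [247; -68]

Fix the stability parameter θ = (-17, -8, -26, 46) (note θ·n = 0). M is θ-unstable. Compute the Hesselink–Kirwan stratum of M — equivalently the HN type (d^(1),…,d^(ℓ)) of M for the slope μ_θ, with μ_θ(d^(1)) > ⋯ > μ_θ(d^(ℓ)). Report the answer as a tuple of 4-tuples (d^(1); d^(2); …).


Interval decomposition of M: I[1,2], I[1,4], I[2,2]^2, I[4,4].
HN type (ℓ=3): μ^(1)=46; μ^(2)=-8; μ^(3)=-17

((0, 0, 0, 2); (0, 3, 0, 0); (2, 1, 1, 0))


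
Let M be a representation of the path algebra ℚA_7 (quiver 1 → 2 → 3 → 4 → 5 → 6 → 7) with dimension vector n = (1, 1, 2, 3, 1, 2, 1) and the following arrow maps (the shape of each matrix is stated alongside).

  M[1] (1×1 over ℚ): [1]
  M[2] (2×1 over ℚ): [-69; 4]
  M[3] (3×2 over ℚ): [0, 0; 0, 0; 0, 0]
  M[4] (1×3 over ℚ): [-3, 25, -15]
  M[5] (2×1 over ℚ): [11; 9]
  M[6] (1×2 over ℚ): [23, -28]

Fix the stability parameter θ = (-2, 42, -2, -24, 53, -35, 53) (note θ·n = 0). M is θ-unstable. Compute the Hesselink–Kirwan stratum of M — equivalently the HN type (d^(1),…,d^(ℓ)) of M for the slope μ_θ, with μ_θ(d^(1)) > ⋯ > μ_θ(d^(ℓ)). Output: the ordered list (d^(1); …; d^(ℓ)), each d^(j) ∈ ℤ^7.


Barcode: M ≅ I[1,3], I[3,3], I[4,4]^2, I[4,7], I[6,6]. HN layers by μ_θ (6 steps, strictly decreasing):
  μ^(1)=53; μ^(2)=20; μ^(3)=9; μ^(4)=-2; μ^(5)=-24; μ^(6)=-35

((0, 0, 0, 0, 0, 0, 1); (0, 1, 1, 0, 0, 0, 0); (0, 0, 0, 0, 1, 1, 0); (1, 0, 1, 0, 0, 0, 0); (0, 0, 0, 3, 0, 0, 0); (0, 0, 0, 0, 0, 1, 0))


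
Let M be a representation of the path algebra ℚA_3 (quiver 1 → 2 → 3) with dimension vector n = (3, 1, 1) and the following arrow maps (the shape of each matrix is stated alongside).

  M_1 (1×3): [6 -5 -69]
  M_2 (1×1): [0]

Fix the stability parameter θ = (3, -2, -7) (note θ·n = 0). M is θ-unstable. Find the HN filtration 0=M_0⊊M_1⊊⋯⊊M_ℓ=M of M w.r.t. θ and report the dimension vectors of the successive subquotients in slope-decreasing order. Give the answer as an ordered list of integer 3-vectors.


Barcode: M ≅ I[1,1]^2, I[1,2], I[3,3]. HN layers by μ_θ (3 steps, strictly decreasing):
  μ^(1)=3; μ^(2)=1/2; μ^(3)=-7

((2, 0, 0); (1, 1, 0); (0, 0, 1))


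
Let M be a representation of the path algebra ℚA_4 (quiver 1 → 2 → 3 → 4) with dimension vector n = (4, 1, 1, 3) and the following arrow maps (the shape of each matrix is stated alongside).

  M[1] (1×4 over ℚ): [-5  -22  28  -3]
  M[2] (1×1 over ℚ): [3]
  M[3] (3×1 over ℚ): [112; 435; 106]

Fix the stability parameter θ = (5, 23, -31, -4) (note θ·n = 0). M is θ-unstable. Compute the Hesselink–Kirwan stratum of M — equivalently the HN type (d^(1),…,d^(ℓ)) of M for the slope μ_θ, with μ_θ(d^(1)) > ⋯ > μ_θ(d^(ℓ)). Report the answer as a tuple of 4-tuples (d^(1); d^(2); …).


Barcode: M ≅ I[1,1]^3, I[1,4], I[4,4]^2. HN layers by μ_θ (3 steps, strictly decreasing):
  μ^(1)=5; μ^(2)=-7/4; μ^(3)=-4

((3, 0, 0, 0); (1, 1, 1, 1); (0, 0, 0, 2))


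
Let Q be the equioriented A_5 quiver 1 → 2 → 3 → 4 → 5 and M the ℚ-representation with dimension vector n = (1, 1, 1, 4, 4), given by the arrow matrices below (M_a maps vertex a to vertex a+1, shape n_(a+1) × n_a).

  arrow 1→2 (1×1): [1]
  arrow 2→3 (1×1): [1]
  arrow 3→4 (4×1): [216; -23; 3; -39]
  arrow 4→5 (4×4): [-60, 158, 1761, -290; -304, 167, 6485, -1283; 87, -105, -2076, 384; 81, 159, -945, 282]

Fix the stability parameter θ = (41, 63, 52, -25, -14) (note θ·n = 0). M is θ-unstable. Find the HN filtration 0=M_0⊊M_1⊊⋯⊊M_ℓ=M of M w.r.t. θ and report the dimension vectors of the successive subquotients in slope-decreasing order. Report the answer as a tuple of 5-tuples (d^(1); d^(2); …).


Via rank(M_{q-1}∘⋯∘M_p): M ≅ I[1,5], I[4,4], I[4,5]^2, I[5,5].
μ_θ-semistable layers: μ^(1)=117/5; μ^(2)=-14; μ^(3)=-25

((1, 1, 1, 1, 1); (0, 0, 0, 0, 3); (0, 0, 0, 3, 0))


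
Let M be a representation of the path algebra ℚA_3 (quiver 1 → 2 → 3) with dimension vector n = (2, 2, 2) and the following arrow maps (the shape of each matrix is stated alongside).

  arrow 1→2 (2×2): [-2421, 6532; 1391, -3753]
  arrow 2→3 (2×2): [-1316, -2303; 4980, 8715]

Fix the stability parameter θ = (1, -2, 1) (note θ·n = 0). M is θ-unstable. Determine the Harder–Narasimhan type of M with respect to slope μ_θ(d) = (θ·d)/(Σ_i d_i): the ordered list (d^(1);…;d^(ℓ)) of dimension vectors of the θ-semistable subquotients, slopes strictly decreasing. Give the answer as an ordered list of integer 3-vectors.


Barcode: M ≅ I[1,2], I[1,3], I[3,3]. HN layers by μ_θ (2 steps, strictly decreasing):
  μ^(1)=1; μ^(2)=-1/2

((0, 0, 2); (2, 2, 0))


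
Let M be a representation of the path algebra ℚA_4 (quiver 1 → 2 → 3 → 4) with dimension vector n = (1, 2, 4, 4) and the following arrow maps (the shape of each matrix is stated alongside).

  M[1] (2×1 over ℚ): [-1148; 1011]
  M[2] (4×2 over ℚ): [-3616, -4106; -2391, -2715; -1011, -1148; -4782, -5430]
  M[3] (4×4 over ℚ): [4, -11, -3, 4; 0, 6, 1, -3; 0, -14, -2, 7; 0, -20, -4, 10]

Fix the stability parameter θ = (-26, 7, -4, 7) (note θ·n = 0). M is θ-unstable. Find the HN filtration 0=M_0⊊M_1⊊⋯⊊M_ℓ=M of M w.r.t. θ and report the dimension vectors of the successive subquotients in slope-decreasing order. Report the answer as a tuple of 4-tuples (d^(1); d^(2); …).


Barcode: M ≅ I[1,4], I[2,4], I[3,3], I[3,4], I[4,4]. HN layers by μ_θ (4 steps, strictly decreasing):
  μ^(1)=7; μ^(2)=3/2; μ^(3)=-4; μ^(4)=-26

((0, 0, 0, 4); (0, 2, 2, 0); (0, 0, 2, 0); (1, 0, 0, 0))


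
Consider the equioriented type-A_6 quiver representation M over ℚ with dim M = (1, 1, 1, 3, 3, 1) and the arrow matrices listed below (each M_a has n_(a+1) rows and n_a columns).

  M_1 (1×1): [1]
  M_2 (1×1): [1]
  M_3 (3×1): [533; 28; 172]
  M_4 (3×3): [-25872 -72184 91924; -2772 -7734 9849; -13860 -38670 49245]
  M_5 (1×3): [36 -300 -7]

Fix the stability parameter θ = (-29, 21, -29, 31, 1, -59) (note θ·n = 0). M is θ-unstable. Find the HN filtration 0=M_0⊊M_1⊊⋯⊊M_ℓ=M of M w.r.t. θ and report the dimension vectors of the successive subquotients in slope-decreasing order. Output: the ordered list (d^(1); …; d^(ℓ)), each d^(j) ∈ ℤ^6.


Via rank(M_{q-1}∘⋯∘M_p): M ≅ I[1,4], I[4,4], I[4,6], I[5,5]^2.
μ_θ-semistable layers: μ^(1)=31; μ^(2)=1; μ^(3)=-4; μ^(4)=-9; μ^(5)=-29

((0, 0, 0, 2, 0, 0); (0, 0, 0, 0, 2, 0); (0, 1, 1, 0, 0, 0); (0, 0, 0, 1, 1, 1); (1, 0, 0, 0, 0, 0))


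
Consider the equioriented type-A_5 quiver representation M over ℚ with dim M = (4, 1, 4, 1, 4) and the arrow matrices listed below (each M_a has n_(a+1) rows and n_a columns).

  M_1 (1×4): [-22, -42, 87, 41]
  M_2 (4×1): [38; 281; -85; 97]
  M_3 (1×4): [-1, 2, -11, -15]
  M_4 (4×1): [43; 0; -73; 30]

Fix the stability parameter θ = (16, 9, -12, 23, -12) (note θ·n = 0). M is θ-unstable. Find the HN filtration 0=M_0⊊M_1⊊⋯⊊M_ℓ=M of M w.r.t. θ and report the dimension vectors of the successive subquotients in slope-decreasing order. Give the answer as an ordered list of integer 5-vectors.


Via rank(M_{q-1}∘⋯∘M_p): M ≅ I[1,1]^3, I[1,5], I[3,3]^3, I[5,5]^3.
μ_θ-semistable layers: μ^(1)=16; μ^(2)=11/2; μ^(3)=13/3; μ^(4)=-12

((3, 0, 0, 0, 0); (0, 0, 0, 1, 1); (1, 1, 1, 0, 0); (0, 0, 3, 0, 3))
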